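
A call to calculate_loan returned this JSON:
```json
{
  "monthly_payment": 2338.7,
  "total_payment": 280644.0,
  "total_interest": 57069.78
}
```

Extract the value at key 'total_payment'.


280644.0


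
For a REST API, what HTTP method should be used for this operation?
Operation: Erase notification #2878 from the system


GET = read, POST = create, PUT = update/replace, DELETE = remove
This operation is a removal.
DELETE


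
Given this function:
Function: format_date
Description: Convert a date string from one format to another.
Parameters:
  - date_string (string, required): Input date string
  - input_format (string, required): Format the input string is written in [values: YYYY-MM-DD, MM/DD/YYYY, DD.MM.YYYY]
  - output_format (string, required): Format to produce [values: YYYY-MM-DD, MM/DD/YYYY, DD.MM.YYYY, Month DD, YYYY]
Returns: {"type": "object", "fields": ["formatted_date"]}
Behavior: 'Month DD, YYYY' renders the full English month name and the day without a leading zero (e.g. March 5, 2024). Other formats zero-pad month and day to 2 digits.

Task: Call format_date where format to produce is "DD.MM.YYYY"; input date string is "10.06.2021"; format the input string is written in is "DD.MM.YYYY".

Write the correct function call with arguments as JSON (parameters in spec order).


Mapping each described value to its parameter name:
  'Format to produce' -> output_format = "DD.MM.YYYY"
  'Input date string' -> date_string = "10.06.2021"
  'Format the input string is written in' -> input_format = "DD.MM.YYYY"
format_date({"date_string": "10.06.2021", "input_format": "DD.MM.YYYY", "output_format": "DD.MM.YYYY"})


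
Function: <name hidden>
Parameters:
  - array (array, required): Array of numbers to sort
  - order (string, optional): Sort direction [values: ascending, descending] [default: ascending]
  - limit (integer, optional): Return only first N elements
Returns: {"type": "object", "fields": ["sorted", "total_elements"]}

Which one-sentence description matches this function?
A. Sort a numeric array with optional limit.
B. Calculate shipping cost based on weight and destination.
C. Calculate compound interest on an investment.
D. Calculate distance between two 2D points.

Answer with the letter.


Parameters array, order, limit and return ["sorted", "total_elements"] fit: Sort a numeric array with optional limit.
A


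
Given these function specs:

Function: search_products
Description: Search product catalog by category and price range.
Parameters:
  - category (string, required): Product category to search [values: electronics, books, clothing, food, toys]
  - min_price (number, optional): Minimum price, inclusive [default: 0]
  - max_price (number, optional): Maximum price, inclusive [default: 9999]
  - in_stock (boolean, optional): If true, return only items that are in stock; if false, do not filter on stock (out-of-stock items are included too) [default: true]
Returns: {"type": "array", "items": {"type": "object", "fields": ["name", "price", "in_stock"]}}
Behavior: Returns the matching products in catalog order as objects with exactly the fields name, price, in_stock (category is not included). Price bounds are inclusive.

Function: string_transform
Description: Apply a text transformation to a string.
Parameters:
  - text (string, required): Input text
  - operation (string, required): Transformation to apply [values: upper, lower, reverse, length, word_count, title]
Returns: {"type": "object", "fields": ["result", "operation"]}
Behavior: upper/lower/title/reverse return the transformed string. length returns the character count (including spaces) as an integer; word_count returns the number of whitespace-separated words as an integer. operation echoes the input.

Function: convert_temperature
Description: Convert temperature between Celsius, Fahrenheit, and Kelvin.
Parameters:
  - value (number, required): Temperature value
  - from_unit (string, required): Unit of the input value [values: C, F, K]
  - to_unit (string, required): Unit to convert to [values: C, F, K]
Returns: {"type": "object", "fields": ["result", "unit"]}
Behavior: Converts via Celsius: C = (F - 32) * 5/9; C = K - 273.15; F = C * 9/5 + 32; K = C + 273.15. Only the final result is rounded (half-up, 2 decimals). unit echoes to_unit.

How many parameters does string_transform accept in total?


Parameters of string_transform: text (required), operation (required)
Total:
2


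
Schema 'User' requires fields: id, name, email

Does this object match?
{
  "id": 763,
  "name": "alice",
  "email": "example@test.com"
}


Checking required fields... All present.
Valid - all required fields present


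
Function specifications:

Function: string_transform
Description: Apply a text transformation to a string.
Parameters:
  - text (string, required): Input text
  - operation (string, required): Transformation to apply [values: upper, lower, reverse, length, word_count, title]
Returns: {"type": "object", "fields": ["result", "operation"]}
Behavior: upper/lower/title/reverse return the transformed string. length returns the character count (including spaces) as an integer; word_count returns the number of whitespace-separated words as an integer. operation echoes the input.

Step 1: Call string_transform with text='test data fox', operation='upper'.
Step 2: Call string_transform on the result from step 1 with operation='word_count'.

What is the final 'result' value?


Step 1: string_transform(text='test data fox', operation='upper')
  -> result = 'TEST DATA FOX'
Step 2: string_transform(text='TEST DATA FOX', operation='word_count')
  words: TEST, DATA, FOX -> 3
  -> result = 3
3


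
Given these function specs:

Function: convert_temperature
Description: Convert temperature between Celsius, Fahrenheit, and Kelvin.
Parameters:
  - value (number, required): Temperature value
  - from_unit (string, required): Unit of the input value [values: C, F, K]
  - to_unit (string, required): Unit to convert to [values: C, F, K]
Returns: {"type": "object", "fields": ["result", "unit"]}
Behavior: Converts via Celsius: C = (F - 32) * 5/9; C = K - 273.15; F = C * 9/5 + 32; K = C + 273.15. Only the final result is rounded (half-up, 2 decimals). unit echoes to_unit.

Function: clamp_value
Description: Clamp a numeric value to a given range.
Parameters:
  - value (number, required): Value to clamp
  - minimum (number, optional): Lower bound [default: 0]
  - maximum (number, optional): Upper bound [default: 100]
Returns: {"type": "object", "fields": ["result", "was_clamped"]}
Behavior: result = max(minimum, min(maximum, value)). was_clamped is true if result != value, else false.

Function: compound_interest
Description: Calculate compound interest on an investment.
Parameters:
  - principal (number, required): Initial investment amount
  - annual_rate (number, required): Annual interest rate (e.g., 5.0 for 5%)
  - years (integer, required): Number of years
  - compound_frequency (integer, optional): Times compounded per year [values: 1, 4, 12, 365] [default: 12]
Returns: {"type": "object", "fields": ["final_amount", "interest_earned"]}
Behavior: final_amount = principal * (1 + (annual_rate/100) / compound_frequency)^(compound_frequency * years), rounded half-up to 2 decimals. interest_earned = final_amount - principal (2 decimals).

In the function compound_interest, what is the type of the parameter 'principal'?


The compound_interest spec declares:
  - principal (number, required): Initial investment amount
Type:
number


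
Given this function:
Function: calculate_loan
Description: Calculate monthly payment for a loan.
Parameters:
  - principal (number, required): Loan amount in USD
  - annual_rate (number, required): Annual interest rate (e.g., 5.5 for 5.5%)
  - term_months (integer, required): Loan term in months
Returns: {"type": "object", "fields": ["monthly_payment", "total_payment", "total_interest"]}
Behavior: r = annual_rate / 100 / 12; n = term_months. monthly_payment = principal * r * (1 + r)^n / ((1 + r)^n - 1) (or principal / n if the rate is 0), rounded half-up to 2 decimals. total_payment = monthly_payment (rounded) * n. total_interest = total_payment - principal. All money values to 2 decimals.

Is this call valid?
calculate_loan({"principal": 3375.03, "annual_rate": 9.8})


Checking required parameters...
Missing required parameter: term_months
Invalid - missing required parameter 'term_months'


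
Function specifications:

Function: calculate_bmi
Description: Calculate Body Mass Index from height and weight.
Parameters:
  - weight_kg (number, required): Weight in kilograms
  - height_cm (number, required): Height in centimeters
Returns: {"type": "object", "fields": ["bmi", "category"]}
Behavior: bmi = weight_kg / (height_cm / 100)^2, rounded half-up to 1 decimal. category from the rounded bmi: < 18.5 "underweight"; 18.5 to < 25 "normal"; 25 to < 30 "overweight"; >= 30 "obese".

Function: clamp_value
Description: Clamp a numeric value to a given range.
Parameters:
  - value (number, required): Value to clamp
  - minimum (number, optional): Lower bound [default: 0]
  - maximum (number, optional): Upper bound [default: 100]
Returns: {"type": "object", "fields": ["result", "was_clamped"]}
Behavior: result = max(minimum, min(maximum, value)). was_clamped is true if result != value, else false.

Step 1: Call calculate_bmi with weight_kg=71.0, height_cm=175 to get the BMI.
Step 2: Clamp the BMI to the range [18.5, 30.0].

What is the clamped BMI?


Step 1: calculate_bmi(weight_kg=71.0, height_cm=175)
  height_m = 175 / 100 = 1.75
  bmi = 71.0 / 1.75^2 = 71.0 / 3.0625 = 23.183673 -> 23.2
  18.5 <= 23.2 < 25 -> normal
  -> bmi = 23.2
Step 2: clamp_value(value=23.2, minimum=18.5, maximum=30.0)
  result = max(18.5, min(30.0, 23.2)) = max(18.5, 23.2) = 23.2
  was_clamped = (23.2 != 23.2) = false
  -> result = 23.2
23.2


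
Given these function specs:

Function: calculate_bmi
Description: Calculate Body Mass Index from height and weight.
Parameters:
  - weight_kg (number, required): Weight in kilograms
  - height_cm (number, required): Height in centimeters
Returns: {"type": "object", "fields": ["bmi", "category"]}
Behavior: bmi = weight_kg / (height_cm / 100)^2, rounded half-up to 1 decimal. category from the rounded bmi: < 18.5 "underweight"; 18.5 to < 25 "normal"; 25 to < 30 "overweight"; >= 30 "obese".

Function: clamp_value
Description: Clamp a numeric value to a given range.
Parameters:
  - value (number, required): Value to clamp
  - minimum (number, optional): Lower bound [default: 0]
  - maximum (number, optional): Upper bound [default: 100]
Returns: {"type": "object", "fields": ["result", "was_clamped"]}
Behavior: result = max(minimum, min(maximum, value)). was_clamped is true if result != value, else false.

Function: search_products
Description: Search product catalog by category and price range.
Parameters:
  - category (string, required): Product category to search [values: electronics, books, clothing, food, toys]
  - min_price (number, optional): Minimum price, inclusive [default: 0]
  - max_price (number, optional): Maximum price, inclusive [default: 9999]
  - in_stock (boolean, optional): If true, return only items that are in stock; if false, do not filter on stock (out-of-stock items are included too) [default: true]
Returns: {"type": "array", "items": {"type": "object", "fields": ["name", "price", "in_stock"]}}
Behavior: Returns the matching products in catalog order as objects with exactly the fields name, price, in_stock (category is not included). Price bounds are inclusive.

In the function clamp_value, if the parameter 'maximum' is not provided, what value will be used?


The clamp_value spec declares:
  - maximum (number, optional): Upper bound [default: 100]
Default:
100


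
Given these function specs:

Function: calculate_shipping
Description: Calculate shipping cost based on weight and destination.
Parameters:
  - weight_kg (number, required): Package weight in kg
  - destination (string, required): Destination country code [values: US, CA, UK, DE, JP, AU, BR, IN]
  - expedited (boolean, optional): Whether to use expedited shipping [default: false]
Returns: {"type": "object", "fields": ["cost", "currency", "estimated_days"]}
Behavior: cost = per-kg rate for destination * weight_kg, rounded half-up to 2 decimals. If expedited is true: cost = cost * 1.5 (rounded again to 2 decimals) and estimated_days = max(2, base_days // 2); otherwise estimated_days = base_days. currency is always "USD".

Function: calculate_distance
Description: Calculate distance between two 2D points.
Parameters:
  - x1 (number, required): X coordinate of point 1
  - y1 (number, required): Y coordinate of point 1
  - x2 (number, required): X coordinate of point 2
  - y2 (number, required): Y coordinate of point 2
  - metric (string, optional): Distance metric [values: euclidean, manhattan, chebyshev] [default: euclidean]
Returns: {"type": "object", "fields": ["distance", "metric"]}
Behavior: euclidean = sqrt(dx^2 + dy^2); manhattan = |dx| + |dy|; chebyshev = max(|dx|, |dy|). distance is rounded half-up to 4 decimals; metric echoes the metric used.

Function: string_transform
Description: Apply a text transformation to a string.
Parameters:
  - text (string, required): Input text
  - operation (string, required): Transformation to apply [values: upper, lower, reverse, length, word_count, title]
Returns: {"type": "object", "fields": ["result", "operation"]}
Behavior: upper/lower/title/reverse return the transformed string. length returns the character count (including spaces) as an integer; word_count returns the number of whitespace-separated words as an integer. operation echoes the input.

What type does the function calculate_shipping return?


The calculate_shipping spec declares Returns: {"type": "object", "fields": ["cost", "currency", "estimated_days"]}
Type:
object


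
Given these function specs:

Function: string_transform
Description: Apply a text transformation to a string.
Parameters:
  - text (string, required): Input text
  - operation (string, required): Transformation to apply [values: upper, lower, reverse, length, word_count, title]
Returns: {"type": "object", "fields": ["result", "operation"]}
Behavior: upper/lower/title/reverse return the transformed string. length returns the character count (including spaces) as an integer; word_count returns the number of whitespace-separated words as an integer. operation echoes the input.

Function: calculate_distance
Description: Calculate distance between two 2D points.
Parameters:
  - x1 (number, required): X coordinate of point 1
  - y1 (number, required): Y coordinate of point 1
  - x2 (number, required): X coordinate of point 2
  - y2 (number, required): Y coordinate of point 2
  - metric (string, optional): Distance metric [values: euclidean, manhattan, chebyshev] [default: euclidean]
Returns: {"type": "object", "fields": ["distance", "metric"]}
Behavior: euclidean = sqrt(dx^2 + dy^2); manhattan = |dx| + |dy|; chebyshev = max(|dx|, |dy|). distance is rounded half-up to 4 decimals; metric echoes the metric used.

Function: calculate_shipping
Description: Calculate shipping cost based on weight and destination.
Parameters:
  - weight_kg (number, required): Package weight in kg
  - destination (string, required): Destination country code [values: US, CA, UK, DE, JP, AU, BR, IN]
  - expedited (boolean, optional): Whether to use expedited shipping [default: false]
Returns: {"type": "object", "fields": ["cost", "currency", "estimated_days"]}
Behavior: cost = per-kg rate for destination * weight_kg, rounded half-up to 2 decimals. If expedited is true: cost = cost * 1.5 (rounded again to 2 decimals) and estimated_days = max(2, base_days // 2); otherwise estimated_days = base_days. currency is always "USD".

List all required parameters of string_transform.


Parameters of string_transform and their required/optional flag:
  text: required
  operation: required
operation, text


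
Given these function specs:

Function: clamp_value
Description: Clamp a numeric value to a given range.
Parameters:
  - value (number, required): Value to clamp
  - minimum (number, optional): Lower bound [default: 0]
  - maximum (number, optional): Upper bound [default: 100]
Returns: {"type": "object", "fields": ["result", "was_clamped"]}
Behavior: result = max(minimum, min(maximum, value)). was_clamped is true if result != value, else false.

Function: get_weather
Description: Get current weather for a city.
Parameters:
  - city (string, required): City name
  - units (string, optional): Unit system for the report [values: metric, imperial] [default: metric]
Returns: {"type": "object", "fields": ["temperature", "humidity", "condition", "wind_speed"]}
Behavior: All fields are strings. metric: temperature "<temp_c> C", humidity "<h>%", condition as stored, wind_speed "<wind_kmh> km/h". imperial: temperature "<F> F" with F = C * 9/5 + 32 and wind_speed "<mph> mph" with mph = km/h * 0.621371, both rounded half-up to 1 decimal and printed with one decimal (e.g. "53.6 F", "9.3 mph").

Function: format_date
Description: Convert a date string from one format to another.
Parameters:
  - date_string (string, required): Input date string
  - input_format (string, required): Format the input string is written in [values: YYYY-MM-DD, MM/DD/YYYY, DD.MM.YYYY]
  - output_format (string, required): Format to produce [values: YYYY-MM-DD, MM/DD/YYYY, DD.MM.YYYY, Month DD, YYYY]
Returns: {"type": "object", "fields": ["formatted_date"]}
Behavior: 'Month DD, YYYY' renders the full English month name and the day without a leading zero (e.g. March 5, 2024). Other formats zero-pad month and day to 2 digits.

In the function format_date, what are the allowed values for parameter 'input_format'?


The format_date spec declares:
  - input_format (string, required): Format the input string is written in [values: YYYY-MM-DD, MM/DD/YYYY, DD.MM.YYYY]
Allowed values:
YYYY-MM-DD, MM/DD/YYYY, DD.MM.YYYY


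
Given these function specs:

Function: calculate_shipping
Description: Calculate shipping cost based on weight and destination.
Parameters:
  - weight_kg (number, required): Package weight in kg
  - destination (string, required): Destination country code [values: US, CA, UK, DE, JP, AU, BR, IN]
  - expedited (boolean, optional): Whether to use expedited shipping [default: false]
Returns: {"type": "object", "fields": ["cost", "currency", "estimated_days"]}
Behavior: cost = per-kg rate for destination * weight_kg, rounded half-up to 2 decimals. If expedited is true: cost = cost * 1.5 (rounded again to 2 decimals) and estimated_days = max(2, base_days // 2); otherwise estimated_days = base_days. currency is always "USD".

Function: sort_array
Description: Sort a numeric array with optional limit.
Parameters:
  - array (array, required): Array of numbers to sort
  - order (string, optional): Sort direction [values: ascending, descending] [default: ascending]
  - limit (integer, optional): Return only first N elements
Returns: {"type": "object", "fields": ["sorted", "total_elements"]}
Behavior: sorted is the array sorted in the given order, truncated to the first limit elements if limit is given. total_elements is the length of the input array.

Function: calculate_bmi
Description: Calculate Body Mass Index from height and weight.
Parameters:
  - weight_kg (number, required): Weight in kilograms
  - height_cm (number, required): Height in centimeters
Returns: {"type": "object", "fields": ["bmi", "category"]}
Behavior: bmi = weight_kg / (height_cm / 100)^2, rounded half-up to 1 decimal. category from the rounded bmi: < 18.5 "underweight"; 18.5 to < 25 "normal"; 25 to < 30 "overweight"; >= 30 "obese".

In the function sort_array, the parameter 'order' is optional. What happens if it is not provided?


The sort_array spec declares:
  - order (string, optional): Sort direction [values: ascending, descending] [default: ascending]
It defaults to ascending


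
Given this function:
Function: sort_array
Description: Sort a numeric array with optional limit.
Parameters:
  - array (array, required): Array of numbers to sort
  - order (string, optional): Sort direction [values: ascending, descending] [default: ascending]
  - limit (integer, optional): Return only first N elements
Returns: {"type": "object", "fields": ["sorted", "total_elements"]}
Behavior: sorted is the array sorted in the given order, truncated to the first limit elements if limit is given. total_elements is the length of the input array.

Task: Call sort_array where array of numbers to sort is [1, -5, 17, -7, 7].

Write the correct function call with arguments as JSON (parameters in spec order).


Mapping each described value to its parameter name:
  'Array of numbers to sort' -> array = [1, -5, 17, -7, 7]
sort_array({"array": [1, -5, 17, -7, 7]})


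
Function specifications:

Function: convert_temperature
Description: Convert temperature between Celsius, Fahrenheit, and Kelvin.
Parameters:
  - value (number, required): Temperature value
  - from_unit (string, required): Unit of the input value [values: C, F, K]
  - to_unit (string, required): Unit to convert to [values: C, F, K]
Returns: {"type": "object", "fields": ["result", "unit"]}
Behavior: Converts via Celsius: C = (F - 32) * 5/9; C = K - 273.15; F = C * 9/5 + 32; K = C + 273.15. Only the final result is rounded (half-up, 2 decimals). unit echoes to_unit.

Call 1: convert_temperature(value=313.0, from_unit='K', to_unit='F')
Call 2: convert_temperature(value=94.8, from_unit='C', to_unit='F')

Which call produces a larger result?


Call 1:
  To C: 313 - 273.15 = 39.85
  To F: 39.85 * 9/5 + 32 = 103.73
  Round to 2 decimals: 103.73
  -> 103.73 F
Call 2:
  Input already in C: 94.8
  To F: 94.8 * 9/5 + 32 = 202.64
  Round to 2 decimals: 202.64
  -> 202.64 F
Call 2 (202.64 F)


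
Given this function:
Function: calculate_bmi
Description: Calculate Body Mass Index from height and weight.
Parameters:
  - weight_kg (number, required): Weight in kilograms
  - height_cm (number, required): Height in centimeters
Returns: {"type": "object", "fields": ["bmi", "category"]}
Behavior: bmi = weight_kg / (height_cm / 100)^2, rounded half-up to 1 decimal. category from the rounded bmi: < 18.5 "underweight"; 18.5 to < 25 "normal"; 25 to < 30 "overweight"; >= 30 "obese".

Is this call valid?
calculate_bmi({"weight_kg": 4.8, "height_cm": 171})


Checking all required parameters present and types match... All valid.
Valid


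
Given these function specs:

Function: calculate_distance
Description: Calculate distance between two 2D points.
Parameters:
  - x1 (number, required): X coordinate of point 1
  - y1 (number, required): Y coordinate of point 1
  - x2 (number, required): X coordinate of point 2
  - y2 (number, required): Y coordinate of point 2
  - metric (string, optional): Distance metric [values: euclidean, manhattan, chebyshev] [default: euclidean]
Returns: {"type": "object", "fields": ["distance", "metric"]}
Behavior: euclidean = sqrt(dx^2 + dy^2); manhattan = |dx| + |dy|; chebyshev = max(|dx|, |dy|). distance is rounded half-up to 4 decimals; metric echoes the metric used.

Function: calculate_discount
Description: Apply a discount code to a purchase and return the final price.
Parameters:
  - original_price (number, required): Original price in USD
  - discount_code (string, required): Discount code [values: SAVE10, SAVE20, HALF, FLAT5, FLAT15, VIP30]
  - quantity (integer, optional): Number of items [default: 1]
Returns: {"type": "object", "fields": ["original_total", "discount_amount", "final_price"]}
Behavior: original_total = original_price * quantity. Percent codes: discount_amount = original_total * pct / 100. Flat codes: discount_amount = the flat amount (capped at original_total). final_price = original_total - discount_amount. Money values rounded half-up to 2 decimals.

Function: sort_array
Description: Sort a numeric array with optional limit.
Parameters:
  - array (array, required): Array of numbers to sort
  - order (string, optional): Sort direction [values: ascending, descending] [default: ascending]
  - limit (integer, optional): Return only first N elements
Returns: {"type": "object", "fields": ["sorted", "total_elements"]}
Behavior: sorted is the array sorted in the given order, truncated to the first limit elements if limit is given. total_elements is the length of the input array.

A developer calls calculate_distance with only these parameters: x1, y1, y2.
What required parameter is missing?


Required parameters: x1, y1, x2, y2
Provided: x1, y1, y2
Missing: x2
x2


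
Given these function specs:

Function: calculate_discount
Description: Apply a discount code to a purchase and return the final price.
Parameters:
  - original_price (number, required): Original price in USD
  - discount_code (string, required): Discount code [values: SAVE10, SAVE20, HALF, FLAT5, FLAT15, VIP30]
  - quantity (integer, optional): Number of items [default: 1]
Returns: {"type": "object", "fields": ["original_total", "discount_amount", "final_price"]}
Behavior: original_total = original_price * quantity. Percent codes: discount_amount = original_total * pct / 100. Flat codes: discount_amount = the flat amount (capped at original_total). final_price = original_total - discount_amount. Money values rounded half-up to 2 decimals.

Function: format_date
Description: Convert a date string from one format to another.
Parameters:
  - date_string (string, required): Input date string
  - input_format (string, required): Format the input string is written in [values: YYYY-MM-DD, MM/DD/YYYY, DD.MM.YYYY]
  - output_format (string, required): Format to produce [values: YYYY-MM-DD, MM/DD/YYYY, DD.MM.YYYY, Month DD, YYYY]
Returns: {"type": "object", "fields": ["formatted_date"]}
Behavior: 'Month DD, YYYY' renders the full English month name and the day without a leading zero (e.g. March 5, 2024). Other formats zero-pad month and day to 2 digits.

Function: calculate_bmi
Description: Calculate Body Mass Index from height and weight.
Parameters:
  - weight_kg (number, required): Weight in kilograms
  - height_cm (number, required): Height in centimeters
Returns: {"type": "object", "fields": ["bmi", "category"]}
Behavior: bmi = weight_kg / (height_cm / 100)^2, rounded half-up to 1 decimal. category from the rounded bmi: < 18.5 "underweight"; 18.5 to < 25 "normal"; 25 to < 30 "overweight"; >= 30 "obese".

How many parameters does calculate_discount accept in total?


Parameters of calculate_discount: original_price (required), discount_code (required), quantity (optional)
Total:
3


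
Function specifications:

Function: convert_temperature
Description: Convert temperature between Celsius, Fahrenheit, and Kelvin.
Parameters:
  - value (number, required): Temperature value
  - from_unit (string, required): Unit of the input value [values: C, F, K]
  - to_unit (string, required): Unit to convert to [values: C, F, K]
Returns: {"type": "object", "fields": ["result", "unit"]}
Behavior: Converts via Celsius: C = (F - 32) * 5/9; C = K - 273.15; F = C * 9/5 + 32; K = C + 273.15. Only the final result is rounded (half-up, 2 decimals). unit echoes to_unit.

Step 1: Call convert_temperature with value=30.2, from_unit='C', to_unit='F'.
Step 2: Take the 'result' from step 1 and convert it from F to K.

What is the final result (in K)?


Step 1: convert_temperature(value=30.2, from_unit=C, to_unit=F)
  Input already in C: 30.2
  To F: 30.2 * 9/5 + 32 = 86.36
  Round to 2 decimals: 86.36
  -> result = 86.36 F
Step 2: convert_temperature(value=86.36, from_unit=F, to_unit=K)
  To C: (86.36 - 32) * 5/9 = 30.2
  To K: 30.2 + 273.15 = 303.35
  Round to 2 decimals: 303.35
  -> result = 303.35 K
303.35 K


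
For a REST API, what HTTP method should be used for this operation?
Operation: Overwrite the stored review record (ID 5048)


GET = read, POST = create, PUT = update/replace, DELETE = remove
This operation is an update/replace.
PUT


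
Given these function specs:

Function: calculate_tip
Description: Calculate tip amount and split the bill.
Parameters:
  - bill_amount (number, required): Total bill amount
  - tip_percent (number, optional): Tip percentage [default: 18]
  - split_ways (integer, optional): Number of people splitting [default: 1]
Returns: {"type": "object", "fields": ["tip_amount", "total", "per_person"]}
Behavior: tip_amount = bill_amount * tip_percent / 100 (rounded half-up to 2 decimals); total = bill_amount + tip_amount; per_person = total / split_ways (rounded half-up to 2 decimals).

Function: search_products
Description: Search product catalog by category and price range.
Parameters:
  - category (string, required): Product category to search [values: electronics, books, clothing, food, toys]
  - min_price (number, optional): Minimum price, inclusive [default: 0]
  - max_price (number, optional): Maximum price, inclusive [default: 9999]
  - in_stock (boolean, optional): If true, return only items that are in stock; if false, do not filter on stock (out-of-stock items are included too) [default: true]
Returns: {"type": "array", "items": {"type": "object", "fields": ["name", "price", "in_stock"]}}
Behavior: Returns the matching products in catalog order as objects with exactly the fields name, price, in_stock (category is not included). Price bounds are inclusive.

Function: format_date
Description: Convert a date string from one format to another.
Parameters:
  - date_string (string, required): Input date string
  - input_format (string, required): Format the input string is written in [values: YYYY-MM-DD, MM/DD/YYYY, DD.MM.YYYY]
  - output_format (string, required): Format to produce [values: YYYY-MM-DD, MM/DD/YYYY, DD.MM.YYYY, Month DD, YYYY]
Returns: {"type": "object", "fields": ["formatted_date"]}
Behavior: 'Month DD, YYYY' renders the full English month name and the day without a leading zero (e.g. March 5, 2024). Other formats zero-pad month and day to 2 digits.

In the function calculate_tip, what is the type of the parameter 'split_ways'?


The calculate_tip spec declares:
  - split_ways (integer, optional): Number of people splitting [default: 1]
Type:
integer


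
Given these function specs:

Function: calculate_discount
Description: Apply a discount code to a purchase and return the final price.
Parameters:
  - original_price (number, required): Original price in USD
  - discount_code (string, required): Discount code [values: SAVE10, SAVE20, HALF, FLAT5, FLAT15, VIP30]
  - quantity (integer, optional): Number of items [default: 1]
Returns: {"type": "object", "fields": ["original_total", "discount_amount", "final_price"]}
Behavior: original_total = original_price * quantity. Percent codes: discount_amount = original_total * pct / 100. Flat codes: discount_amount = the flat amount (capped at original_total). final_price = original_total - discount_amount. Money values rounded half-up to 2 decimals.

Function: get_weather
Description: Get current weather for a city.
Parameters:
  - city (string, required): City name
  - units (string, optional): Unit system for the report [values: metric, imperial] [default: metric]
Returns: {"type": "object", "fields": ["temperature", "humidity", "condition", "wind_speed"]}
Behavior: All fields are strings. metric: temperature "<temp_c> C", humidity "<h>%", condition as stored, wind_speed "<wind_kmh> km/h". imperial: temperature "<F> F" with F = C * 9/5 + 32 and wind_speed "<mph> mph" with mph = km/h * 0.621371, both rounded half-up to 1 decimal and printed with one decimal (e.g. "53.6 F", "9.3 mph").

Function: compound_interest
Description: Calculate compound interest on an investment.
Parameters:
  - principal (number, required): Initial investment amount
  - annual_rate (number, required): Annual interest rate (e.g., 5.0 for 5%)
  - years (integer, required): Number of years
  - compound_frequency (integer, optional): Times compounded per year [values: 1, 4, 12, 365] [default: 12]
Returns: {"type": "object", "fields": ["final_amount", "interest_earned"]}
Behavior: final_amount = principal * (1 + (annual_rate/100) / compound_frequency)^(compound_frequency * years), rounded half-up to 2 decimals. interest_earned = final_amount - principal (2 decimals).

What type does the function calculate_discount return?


The calculate_discount spec declares Returns: {"type": "object", "fields": ["original_total", "discount_amount", "final_price"]}
Type:
object


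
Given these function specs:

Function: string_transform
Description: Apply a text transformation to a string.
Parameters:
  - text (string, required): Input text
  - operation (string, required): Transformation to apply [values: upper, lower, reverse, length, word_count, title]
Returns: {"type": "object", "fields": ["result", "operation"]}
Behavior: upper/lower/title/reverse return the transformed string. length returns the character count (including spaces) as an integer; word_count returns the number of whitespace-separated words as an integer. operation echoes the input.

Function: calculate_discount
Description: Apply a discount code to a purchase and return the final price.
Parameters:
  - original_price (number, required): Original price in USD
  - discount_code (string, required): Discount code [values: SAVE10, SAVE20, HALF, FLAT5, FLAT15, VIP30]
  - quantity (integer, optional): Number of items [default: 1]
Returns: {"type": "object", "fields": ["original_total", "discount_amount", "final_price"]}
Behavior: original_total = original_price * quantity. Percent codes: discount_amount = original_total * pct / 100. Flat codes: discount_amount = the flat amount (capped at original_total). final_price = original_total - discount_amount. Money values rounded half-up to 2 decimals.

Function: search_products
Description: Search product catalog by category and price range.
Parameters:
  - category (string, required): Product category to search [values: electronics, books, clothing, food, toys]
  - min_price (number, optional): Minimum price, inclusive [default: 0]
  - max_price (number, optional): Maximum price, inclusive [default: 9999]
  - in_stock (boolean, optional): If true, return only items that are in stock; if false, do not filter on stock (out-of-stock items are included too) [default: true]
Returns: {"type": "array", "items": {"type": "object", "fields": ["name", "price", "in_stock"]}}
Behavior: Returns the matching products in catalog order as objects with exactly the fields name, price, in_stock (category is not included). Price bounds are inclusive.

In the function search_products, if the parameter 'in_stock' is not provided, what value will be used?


The search_products spec declares:
  - in_stock (boolean, optional): If true, return only items that are in stock; if false, do not filter on stock (out-of-stock items are included too) [default: true]
Default:
true


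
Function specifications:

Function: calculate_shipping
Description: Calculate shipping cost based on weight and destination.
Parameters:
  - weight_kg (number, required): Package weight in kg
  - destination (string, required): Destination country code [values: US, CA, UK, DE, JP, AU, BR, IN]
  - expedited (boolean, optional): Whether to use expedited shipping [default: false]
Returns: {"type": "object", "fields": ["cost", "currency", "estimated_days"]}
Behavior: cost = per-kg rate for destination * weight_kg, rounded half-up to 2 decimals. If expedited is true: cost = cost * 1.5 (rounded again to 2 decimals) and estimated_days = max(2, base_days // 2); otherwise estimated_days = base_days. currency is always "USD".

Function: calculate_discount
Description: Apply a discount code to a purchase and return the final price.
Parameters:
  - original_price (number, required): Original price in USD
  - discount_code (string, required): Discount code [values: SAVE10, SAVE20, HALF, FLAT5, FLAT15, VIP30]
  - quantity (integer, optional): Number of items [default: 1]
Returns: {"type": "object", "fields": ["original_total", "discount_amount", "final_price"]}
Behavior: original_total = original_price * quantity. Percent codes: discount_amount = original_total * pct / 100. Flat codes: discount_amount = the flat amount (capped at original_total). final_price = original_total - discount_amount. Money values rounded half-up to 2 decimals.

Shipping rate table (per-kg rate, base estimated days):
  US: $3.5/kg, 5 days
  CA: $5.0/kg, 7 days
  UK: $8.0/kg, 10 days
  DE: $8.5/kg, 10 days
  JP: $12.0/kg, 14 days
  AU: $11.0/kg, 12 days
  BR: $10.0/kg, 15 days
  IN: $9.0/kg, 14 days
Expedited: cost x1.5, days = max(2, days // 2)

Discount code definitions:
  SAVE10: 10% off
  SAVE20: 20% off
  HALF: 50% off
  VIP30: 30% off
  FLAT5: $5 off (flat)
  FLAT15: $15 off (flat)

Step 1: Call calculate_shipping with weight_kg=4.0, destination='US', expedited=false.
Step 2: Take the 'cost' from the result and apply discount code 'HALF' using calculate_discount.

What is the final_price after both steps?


Step 1: calculate_shipping(weight_kg=4.0, destination=US, expedited=false)
  Rate for US: $3.5/kg, base 5 days
  cost = 3.5 * 4.0 = 14 -> 14.00
  expedited not set/false: estimated_days = 5
  -> cost = 14.00 USD
Step 2: calculate_discount(original_price=14.0, discount_code=HALF, quantity=1)
  original_total = 14.0 * 1 = 14.00
  HALF = 50% off: discount_amount = 14.00 * 50/100 = 7 -> 7.00
  final_price = 14.00 - 7.00 = 7.00
  -> final_price = 7.00
$7.00


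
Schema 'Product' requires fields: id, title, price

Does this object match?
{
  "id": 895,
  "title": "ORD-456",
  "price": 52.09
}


Checking required fields... All present.
Valid - all required fields present


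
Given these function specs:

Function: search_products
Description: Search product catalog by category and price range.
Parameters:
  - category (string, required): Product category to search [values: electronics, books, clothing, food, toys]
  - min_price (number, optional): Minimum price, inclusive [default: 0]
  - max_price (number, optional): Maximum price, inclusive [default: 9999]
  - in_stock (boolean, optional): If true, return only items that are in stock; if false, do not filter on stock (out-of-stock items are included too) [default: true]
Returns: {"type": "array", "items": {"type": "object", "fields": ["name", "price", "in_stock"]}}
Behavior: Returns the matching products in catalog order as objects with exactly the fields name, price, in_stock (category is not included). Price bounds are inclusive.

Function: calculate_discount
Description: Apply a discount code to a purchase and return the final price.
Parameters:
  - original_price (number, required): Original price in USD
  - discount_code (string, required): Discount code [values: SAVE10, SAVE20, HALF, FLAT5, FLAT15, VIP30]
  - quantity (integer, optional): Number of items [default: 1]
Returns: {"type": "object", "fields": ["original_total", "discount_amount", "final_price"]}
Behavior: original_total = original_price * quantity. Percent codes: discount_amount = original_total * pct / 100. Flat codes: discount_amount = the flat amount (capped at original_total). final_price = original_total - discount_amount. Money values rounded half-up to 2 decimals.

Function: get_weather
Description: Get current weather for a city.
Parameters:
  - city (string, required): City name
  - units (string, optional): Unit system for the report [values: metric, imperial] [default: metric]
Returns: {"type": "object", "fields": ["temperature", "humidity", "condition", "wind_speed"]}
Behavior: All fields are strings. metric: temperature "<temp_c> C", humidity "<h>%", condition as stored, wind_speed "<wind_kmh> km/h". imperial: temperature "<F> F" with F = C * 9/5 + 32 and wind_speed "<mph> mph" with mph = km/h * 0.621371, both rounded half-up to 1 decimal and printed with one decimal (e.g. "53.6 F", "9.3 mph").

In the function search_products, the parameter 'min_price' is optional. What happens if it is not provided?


The search_products spec declares:
  - min_price (number, optional): Minimum price, inclusive [default: 0]
It defaults to 0


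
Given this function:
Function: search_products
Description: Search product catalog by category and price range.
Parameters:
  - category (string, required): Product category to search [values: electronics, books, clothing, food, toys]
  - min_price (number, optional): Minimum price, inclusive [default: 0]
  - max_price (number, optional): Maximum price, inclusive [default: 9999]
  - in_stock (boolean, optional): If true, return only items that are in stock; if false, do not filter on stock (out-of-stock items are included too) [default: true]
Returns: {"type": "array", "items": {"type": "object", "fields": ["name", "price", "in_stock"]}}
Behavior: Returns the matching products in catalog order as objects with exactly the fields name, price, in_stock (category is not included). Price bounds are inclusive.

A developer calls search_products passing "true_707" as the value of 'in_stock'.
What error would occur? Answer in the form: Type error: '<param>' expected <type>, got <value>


Spec: 'in_stock' is declared as boolean; "true_707" is a string.
Type error: 'in_stock' expected boolean, got "true_707"
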